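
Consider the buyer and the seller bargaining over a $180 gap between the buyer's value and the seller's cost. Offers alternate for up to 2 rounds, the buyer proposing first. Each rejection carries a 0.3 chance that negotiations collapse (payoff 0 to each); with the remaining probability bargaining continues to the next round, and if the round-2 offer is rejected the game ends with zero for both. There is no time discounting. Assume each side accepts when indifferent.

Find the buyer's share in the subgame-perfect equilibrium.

54

By backward induction:
Round 2 (the seller proposes): the buyer will accept anything ≥ 0, so the seller offers 0 and keeps 180.
Round 1 (the buyer proposes): rejecting gives the seller an expected 0.7 × 180 = 126. The buyer offers 126 and keeps 180 − 126 = 54.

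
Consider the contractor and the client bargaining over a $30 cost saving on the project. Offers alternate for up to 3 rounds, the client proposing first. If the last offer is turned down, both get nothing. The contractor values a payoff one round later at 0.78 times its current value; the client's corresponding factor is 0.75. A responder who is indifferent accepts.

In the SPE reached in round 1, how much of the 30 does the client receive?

24.15

By backward induction:
Round 3 (the client proposes): the contractor will accept anything ≥ 0, so the client offers 0 and keeps 30.
Round 2 (the contractor proposes): the client can get 30 next round, worth 0.75 × 30 = 22.5 now, so the contractor offers 22.5, keeping 7.5.
Round 1 (the client proposes): the contractor can get 7.5 next round, worth 0.78 × 7.5 = 5.85 now, so the client offers 5.85, keeping 24.15.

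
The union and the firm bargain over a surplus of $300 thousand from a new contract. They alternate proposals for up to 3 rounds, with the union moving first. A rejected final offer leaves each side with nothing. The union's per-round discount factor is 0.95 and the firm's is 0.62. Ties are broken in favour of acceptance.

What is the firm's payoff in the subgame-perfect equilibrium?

Round 3 (the union proposes): rejection yields 0 for the firm; the union offers 0 and keeps 300.
Round 2 (the firm proposes): the union can get 300 next round, worth 0.95 × 300 = 285 now, so the firm offers 285, keeping 15.
Round 1 (the union proposes): the firm can get 15 next round, worth 0.62 × 15 = 9.3 now; the union offers that and keeps 290.7.

9.3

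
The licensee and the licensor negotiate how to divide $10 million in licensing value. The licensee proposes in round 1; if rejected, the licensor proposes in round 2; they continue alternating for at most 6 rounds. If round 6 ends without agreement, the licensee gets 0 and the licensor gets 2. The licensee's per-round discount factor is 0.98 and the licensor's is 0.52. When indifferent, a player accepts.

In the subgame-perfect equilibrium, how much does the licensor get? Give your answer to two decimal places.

Round 6 (the licensor proposes): rejection yields 0 for the licensee; the licensor offers 0 and keeps 10.
Round 5 (the licensee proposes): the licensor can get 10 next round, worth 0.52 × 10 = 5.2 now; the licensee offers that and keeps 4.8.
Round 4 (the licensor proposes): the licensee can get 4.8 next round, worth 0.98 × 4.8 = 4.704 now. The licensor offers 4.704 and keeps 10 − 4.704 = 5.296.
Round 3 (the licensee proposes): the licensor can get 5.296 next round, worth 0.52 × 5.296 = 2.75392 now; the licensee offers that and keeps 7.24608.
Round 2 (the licensor proposes): the licensee can get 7.24608 next round, worth 0.98 × 7.24608 = 7.1011584 now; the licensor offers that and keeps 2.8988416.
Round 1 (the licensee proposes): the licensor can get 2.8988416 next round, worth 0.52 × 2.8988416 = 1.507397632 now, so the licensee offers 1.507397632, keeping 8.492602368.

1.51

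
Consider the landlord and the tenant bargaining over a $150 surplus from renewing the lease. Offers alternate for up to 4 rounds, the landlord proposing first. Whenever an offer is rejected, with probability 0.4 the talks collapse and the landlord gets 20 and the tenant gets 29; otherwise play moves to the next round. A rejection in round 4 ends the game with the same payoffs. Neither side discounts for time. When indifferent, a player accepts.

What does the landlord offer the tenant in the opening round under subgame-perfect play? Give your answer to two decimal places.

75.06

By backward induction:
Round 4 (the tenant proposes): the landlord gets 20 if talks fail, so the tenant offers 20 and keeps 130.
Round 3 (the landlord proposes): rejecting gives the tenant an expected 0.6 × 130 + 0.4 × 29 = 89.6, so the landlord offers 89.6, keeping 60.4.
Round 2 (the tenant proposes): rejecting gives the landlord an expected 0.6 × 60.4 + 0.4 × 20 = 44.24. The tenant offers 44.24 and keeps 150 − 44.24 = 105.76.
Round 1 (the landlord proposes): rejecting gives the tenant an expected 0.6 × 105.76 + 0.4 × 29 = 75.056, so the landlord offers 75.056, keeping 74.944.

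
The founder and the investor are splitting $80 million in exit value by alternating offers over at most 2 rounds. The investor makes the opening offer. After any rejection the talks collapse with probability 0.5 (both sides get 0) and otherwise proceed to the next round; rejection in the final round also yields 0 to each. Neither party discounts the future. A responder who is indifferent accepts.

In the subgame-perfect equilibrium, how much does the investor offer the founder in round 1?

By backward induction:
Round 2 (the founder proposes): the investor will accept anything ≥ 0, so the founder offers 0 and keeps 80.
Round 1 (the investor proposes): rejecting gives the founder an expected 0.5 × 80 = 40, so the investor offers 40, keeping 40.

40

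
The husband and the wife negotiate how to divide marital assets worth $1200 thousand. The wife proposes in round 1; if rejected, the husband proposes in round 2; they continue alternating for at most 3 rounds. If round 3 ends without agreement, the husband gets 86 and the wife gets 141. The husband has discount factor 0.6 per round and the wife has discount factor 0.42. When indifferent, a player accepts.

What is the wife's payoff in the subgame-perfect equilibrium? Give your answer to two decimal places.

760.73

Solve by backward induction from round 3.
Round 3 (the wife proposes): the husband gets 86 if talks fail, so the wife offers 86 and keeps 1114.
Round 2 (the husband proposes): the wife can get 1114 next round, worth 0.42 × 1114 = 467.88 now. The husband offers 467.88 and keeps 1200 − 467.88 = 732.12.
Round 1 (the wife proposes): the husband can get 732.12 next round, worth 0.6 × 732.12 = 439.272 now. The wife offers 439.272 and keeps 1200 − 439.272 = 760.728.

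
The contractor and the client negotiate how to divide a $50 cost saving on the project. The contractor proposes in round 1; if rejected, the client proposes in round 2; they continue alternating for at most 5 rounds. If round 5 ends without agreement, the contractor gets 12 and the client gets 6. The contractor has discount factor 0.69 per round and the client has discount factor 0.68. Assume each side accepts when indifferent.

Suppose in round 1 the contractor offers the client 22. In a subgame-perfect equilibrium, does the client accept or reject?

Work out the client's continuation value if the offer is rejected.
Round 5 (the contractor proposes): the client gets 6 if talks fail, so the contractor offers 6 and keeps 44.
Round 4 (the client proposes): the contractor can get 44 next round, worth 0.69 × 44 = 30.36 now, so the client offers 30.36, keeping 19.64.
Round 3 (the contractor proposes): the client can get 19.64 next round, worth 0.68 × 19.64 = 13.3552 now; the contractor offers that and keeps 36.6448.
Round 2 (the client proposes): the contractor can get 36.6448 next round, worth 0.69 × 36.6448 = 25.284912 now; the client offers that and keeps 24.715088.
So by rejecting in round 1, the client gets 24.715088 next round, worth 0.68 × 24.715088 = 16.80625984 now.
Offer 22 ≥ 16.80625984, so the client accepts.

Accept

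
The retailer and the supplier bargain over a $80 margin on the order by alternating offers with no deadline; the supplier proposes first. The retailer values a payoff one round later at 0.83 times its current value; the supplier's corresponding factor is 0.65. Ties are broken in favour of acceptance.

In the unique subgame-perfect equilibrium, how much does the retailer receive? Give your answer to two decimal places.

50.47

In a stationary SPE each proposer offers the other exactly their discounted continuation value.
If the supplier keeps x when proposing and the retailer keeps y when proposing, then x = 80 − 0.83y and y = 80 − 0.65x.
Solving: x = 80(1 − 0.83) / (1 − 0.65·0.83) = 13.6 / 0.4605 ≈ 29.5331.
The retailer gets 80 − 29.5331 ≈ 50.4669.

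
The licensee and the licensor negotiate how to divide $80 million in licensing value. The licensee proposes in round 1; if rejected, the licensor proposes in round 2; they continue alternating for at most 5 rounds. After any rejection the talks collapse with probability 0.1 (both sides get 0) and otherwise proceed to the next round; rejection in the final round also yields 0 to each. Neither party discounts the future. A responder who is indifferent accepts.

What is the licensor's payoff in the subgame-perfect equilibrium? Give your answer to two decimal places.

By backward induction:
Round 5 (the licensee proposes): the licensor will accept anything ≥ 0, so the licensee offers 0 and keeps 80.
Round 4 (the licensor proposes): rejecting gives the licensee an expected 0.9 × 80 = 72; the licensor offers that and keeps 8.
Round 3 (the licensee proposes): rejecting gives the licensor an expected 0.9 × 8 = 7.2. The licensee offers 7.2 and keeps 80 − 7.2 = 72.8.
Round 2 (the licensor proposes): rejecting gives the licensee an expected 0.9 × 72.8 = 65.52, so the licensor offers 65.52, keeping 14.48.
Round 1 (the licensee proposes): rejecting gives the licensor an expected 0.9 × 14.48 = 13.032. The licensee offers 13.032 and keeps 80 − 13.032 = 66.968.

13.03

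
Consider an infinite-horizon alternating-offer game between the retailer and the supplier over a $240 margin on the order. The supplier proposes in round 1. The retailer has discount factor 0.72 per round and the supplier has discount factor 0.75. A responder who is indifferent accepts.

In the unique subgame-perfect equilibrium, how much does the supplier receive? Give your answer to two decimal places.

146.09

When the supplier proposes, the retailer accepts any offer worth at least 0.72 times what the retailer would get by proposing next round; and vice versa.
This gives x = 240 − 0.72y and y = 240 − 0.75x, where x and y are each side's share when it proposes.
Hence (1 − 0.72·0.75)x = 240(1 − 0.72), i.e. 0.46·x = 67.2.
x ≈ 146.0870; the retailer's share is 240 − x ≈ 93.9130.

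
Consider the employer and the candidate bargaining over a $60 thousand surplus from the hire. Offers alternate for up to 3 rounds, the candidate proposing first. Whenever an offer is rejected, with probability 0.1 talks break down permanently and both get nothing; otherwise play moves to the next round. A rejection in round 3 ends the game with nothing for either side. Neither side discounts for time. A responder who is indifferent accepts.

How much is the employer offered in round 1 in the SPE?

5.4

Round 3 (the candidate proposes): the employer will accept anything ≥ 0, so the candidate offers 0 and keeps 60.
Round 2 (the employer proposes): rejecting gives the candidate an expected 0.9 × 60 = 54; the employer offers that and keeps 6.
Round 1 (the candidate proposes): rejecting gives the employer an expected 0.9 × 6 = 5.4, so the candidate offers 5.4, keeping 54.6.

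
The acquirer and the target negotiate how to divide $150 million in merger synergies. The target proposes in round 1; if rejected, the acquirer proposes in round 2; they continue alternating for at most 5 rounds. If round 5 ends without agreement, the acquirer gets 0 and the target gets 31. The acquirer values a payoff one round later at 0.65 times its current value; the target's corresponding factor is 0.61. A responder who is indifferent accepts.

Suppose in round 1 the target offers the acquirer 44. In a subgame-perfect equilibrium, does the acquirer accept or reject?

Reject

Work out the acquirer's continuation value if the offer is rejected.
Round 5 (the target proposes): the acquirer will accept anything ≥ 0, so the target offers 0 and keeps 150.
Round 4 (the acquirer proposes): the target can get 150 next round, worth 0.61 × 150 = 91.5 now. The acquirer offers 91.5 and keeps 150 − 91.5 = 58.5.
Round 3 (the target proposes): the acquirer can get 58.5 next round, worth 0.65 × 58.5 = 38.025 now; the target offers that and keeps 111.975.
Round 2 (the acquirer proposes): the target can get 111.975 next round, worth 0.61 × 111.975 = 68.30475 now; the acquirer offers that and keeps 81.69525.
So by rejecting in round 1, the acquirer gets 81.69525 next round, worth 0.65 × 81.69525 = 53.1019125 now.
Offer 44 < 53.1019125, so the acquirer rejects.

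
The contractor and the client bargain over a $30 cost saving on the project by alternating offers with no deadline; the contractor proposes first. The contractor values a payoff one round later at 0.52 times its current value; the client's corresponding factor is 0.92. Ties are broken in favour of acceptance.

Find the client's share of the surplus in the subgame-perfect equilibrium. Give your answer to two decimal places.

Let x be the contractor's share when the contractor proposes and y be the client's share when the client proposes.
The client accepts iff offered ≥ 0.92·y, so x = 30 − 0.92y. Symmetrically y = 30 − 0.52x.
Substituting: x = 30 − 0.92(30 − 0.52x), giving x(1 − 0.52·0.92) = 30(1 − 0.92).
So x = 30 × 0.08 / 0.5216 ≈ 4.6012, and the client receives 30 − x ≈ 25.3988.

25.40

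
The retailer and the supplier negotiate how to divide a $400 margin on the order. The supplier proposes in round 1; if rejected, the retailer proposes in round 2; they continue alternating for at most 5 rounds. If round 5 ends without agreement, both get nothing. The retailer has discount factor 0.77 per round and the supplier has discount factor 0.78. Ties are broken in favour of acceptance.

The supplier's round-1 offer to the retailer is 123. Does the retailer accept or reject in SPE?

Round 5 (the supplier proposes): rejection yields 0 for the retailer; the supplier offers 0 and keeps 400.
Round 4 (the retailer proposes): the supplier can get 400 next round, worth 0.78 × 400 = 312 now. The retailer offers 312 and keeps 400 − 312 = 88.
Round 3 (the supplier proposes): the retailer can get 88 next round, worth 0.77 × 88 = 67.76 now, so the supplier offers 67.76, keeping 332.24.
Round 2 (the retailer proposes): the supplier can get 332.24 next round, worth 0.78 × 332.24 = 259.1472 now. The retailer offers 259.1472 and keeps 400 − 259.1472 = 140.8528.
So by rejecting in round 1, the retailer gets 140.8528 next round, worth 0.77 × 140.8528 = 108.456656 now.
Offer 123 ≥ 108.456656, so the retailer accepts.

Accept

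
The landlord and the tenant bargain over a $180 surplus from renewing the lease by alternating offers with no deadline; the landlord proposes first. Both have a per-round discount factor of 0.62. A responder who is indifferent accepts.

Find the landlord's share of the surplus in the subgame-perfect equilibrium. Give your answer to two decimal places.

111.11

Let x be the landlord's share when the landlord proposes and y be the tenant's share when the tenant proposes.
The tenant accepts iff offered ≥ 0.62·y, so x = 180 − 0.62y. Symmetrically y = 180 − 0.62x.
Substituting: x = 180 − 0.62(180 − 0.62x), giving x(1 − 0.62·0.62) = 180(1 − 0.62).
So x = 180 × 0.38 / 0.6156 ≈ 111.1111, and the tenant receives 180 − x ≈ 68.8889.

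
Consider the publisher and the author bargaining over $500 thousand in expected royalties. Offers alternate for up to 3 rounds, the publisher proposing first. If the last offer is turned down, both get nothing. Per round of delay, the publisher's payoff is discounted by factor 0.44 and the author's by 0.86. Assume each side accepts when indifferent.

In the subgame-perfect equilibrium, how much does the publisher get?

259.2

Round 3 (the publisher proposes): rejection yields 0 for the author; the publisher offers 0 and keeps 500.
Round 2 (the author proposes): the publisher can get 500 next round, worth 0.44 × 500 = 220 now, so the author offers 220, keeping 280.
Round 1 (the publisher proposes): the author can get 280 next round, worth 0.86 × 280 = 240.8 now; the publisher offers that and keeps 259.2.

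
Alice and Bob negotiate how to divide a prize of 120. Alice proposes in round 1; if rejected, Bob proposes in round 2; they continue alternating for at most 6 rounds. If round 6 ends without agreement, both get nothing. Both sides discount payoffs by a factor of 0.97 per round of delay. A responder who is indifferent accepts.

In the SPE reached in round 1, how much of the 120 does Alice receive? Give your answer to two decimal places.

By backward induction:
Round 6 (Bob proposes): rejection yields 0 for Alice; Bob offers 0 and keeps 120.
Round 5 (Alice proposes): Bob can get 120 next round, worth 0.97 × 120 = 116.4 now, so Alice offers 116.4, keeping 3.6.
Round 4 (Bob proposes): Alice can get 3.6 next round, worth 0.97 × 3.6 = 3.492 now, so Bob offers 3.492, keeping 116.508.
Round 3 (Alice proposes): Bob can get 116.508 next round, worth 0.97 × 116.508 = 113.01276 now; Alice offers that and keeps 6.98724.
Round 2 (Bob proposes): Alice can get 6.98724 next round, worth 0.97 × 6.98724 = 6.7776228 now, so Bob offers 6.7776228, keeping 113.2223772.
Round 1 (Alice proposes): Bob can get 113.2223772 next round, worth 0.97 × 113.2223772 = 109.825705884 now; Alice offers that and keeps 10.174294116.

10.17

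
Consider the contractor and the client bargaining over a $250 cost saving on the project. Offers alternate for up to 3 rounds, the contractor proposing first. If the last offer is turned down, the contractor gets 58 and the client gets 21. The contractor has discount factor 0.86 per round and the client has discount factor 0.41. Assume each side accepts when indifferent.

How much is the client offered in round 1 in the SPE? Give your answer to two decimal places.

21.75

Solve by backward induction from round 3.
Round 3 (the contractor proposes): the client gets 21 if talks fail, so the contractor offers 21 and keeps 229.
Round 2 (the client proposes): the contractor can get 229 next round, worth 0.86 × 229 = 196.94 now. The client offers 196.94 and keeps 250 − 196.94 = 53.06.
Round 1 (the contractor proposes): the client can get 53.06 next round, worth 0.41 × 53.06 = 21.7546 now, so the contractor offers 21.7546, keeping 228.2454.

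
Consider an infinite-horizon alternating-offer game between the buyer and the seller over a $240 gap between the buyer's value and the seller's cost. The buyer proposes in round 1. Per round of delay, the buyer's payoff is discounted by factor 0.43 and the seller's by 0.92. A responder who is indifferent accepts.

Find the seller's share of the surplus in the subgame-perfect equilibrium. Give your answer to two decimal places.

Let x be the buyer's share when the buyer proposes and y be the seller's share when the seller proposes.
The seller accepts iff offered ≥ 0.92·y, so x = 240 − 0.92y. Symmetrically y = 240 − 0.43x.
Substituting: x = 240 − 0.92(240 − 0.43x), giving x(1 − 0.43·0.92) = 240(1 − 0.92).
So x = 240 × 0.08 / 0.6044 ≈ 31.7670, and the seller receives 240 − x ≈ 208.2330.

208.23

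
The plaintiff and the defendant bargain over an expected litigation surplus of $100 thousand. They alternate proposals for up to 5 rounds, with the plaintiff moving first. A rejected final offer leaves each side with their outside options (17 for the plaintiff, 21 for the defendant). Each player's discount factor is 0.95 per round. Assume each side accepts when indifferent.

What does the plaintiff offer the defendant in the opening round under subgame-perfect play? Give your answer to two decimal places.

26.14

By backward induction:
Round 5 (the plaintiff proposes): the defendant gets 21 if talks fail, so the plaintiff offers 21 and keeps 79.
Round 4 (the defendant proposes): the plaintiff can get 79 next round, worth 0.95 × 79 = 75.05 now. The defendant offers 75.05 and keeps 100 − 75.05 = 24.95.
Round 3 (the plaintiff proposes): the defendant can get 24.95 next round, worth 0.95 × 24.95 = 23.7025 now; the plaintiff offers that and keeps 76.2975.
Round 2 (the defendant proposes): the plaintiff can get 76.2975 next round, worth 0.95 × 76.2975 = 72.482625 now, so the defendant offers 72.482625, keeping 27.517375.
Round 1 (the plaintiff proposes): the defendant can get 27.517375 next round, worth 0.95 × 27.517375 = 26.14150625 now. The plaintiff offers 26.14150625 and keeps 100 − 26.14150625 = 73.85849375.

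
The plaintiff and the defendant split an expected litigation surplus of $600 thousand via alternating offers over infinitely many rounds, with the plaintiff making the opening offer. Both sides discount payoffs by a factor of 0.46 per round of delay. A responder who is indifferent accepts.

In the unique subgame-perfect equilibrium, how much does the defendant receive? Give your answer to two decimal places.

189.04

In a stationary SPE each proposer offers the other exactly their discounted continuation value.
If the plaintiff keeps x when proposing and the defendant keeps y when proposing, then x = 600 − 0.46y and y = 600 − 0.46x.
Solving: x = 600(1 − 0.46) / (1 − 0.46·0.46) = 324 / 0.7884 ≈ 410.9589.
The defendant gets 600 − 410.9589 ≈ 189.0411.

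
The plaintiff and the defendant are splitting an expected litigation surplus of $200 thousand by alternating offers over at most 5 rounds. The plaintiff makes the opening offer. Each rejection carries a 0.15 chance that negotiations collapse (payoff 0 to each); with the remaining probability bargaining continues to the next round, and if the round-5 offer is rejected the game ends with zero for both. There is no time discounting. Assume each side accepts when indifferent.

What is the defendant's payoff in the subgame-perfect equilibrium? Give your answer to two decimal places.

43.92

Round 5 (the plaintiff proposes): rejection yields 0 for the defendant; the plaintiff offers 0 and keeps 200.
Round 4 (the defendant proposes): rejecting gives the plaintiff an expected 0.85 × 200 = 170, so the defendant offers 170, keeping 30.
Round 3 (the plaintiff proposes): rejecting gives the defendant an expected 0.85 × 30 = 25.5; the plaintiff offers that and keeps 174.5.
Round 2 (the defendant proposes): rejecting gives the plaintiff an expected 0.85 × 174.5 = 148.325; the defendant offers that and keeps 51.675.
Round 1 (the plaintiff proposes): rejecting gives the defendant an expected 0.85 × 51.675 = 43.92375; the plaintiff offers that and keeps 156.07625.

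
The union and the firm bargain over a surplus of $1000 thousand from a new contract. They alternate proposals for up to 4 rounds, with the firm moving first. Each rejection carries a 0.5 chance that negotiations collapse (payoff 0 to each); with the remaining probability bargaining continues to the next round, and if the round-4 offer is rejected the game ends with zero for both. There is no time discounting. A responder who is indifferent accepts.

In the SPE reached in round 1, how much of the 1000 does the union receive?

375

Round 4 (the union proposes): the firm will accept anything ≥ 0, so the union offers 0 and keeps 1000.
Round 3 (the firm proposes): rejecting gives the union an expected 0.5 × 1000 = 500; the firm offers that and keeps 500.
Round 2 (the union proposes): rejecting gives the firm an expected 0.5 × 500 = 250; the union offers that and keeps 750.
Round 1 (the firm proposes): rejecting gives the union an expected 0.5 × 750 = 375. The firm offers 375 and keeps 1000 − 375 = 625.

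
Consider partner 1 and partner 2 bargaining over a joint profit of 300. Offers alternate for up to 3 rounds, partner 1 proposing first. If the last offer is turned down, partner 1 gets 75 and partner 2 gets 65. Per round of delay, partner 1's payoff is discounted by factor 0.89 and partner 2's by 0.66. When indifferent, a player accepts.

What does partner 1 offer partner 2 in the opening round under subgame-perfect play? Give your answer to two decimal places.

By backward induction:
Round 3 (partner 1 proposes): partner 2 gets 65 if talks fail, so partner 1 offers 65 and keeps 235.
Round 2 (partner 2 proposes): partner 1 can get 235 next round, worth 0.89 × 235 = 209.15 now. Partner 2 offers 209.15 and keeps 300 − 209.15 = 90.85.
Round 1 (partner 1 proposes): partner 2 can get 90.85 next round, worth 0.66 × 90.85 = 59.961 now, so partner 1 offers 59.961, keeping 240.039.

59.96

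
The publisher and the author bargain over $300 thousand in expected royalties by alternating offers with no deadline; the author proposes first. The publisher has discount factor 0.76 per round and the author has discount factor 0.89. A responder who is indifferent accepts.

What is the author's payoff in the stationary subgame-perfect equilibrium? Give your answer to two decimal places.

When the author proposes, the publisher accepts any offer worth at least 0.76 times what the publisher would get by proposing next round; and vice versa.
This gives x = 300 − 0.76y and y = 300 − 0.89x, where x and y are each side's share when it proposes.
Hence (1 − 0.76·0.89)x = 300(1 − 0.76), i.e. 0.3236·x = 72.
x ≈ 222.4969; the publisher's share is 300 − x ≈ 77.5031.

222.50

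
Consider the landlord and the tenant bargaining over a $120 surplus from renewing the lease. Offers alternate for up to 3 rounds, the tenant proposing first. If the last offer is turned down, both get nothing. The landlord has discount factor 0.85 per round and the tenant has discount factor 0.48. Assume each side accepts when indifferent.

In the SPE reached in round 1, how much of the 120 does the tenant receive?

66.96

Solve by backward induction from round 3.
Round 3 (the tenant proposes): the landlord will accept anything ≥ 0, so the tenant offers 0 and keeps 120.
Round 2 (the landlord proposes): the tenant can get 120 next round, worth 0.48 × 120 = 57.6 now; the landlord offers that and keeps 62.4.
Round 1 (the tenant proposes): the landlord can get 62.4 next round, worth 0.85 × 62.4 = 53.04 now, so the tenant offers 53.04, keeping 66.96.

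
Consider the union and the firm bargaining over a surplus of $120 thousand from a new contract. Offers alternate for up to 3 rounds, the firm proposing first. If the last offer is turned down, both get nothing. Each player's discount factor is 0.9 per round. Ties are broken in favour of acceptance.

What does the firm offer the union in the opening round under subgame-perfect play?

Round 3 (the firm proposes): rejection yields 0 for the union; the firm offers 0 and keeps 120.
Round 2 (the union proposes): the firm can get 120 next round, worth 0.9 × 120 = 108 now, so the union offers 108, keeping 12.
Round 1 (the firm proposes): the union can get 12 next round, worth 0.9 × 12 = 10.8 now; the firm offers that and keeps 109.2.

10.8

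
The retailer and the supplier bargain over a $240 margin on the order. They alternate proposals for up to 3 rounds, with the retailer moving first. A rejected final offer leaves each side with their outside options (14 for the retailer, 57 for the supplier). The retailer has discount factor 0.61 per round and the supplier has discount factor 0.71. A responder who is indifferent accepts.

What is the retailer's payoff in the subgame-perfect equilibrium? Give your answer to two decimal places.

148.86

By backward induction:
Round 3 (the retailer proposes): the supplier gets 57 if talks fail, so the retailer offers 57 and keeps 183.
Round 2 (the supplier proposes): the retailer can get 183 next round, worth 0.61 × 183 = 111.63 now. The supplier offers 111.63 and keeps 240 − 111.63 = 128.37.
Round 1 (the retailer proposes): the supplier can get 128.37 next round, worth 0.71 × 128.37 = 91.1427 now. The retailer offers 91.1427 and keeps 240 − 91.1427 = 148.8573.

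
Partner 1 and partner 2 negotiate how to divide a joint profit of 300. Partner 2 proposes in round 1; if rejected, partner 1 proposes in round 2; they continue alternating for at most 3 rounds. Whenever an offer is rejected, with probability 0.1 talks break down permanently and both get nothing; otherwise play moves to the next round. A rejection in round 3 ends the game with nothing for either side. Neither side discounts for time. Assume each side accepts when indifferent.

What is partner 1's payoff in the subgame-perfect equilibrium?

27

Round 3 (partner 2 proposes): rejection yields 0 for partner 1; partner 2 offers 0 and keeps 300.
Round 2 (partner 1 proposes): rejecting gives partner 2 an expected 0.9 × 300 = 270; partner 1 offers that and keeps 30.
Round 1 (partner 2 proposes): rejecting gives partner 1 an expected 0.9 × 30 = 27. Partner 2 offers 27 and keeps 300 − 27 = 273.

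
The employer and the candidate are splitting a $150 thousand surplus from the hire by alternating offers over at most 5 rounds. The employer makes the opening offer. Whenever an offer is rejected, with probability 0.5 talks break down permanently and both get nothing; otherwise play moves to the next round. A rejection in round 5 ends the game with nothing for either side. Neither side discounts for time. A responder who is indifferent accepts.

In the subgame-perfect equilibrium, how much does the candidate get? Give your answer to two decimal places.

46.88

Round 5 (the employer proposes): the candidate will accept anything ≥ 0, so the employer offers 0 and keeps 150.
Round 4 (the candidate proposes): rejecting gives the employer an expected 0.5 × 150 = 75; the candidate offers that and keeps 75.
Round 3 (the employer proposes): rejecting gives the candidate an expected 0.5 × 75 = 37.5. The employer offers 37.5 and keeps 150 − 37.5 = 112.5.
Round 2 (the candidate proposes): rejecting gives the employer an expected 0.5 × 112.5 = 56.25, so the candidate offers 56.25, keeping 93.75.
Round 1 (the employer proposes): rejecting gives the candidate an expected 0.5 × 93.75 = 46.875; the employer offers that and keeps 103.125.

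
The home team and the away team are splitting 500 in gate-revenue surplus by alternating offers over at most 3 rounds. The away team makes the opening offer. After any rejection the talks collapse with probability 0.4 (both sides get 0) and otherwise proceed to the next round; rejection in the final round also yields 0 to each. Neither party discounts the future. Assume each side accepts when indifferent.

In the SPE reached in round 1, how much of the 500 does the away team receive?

Round 3 (the away team proposes): rejection yields 0 for the home team; the away team offers 0 and keeps 500.
Round 2 (the home team proposes): rejecting gives the away team an expected 0.6 × 500 = 300. The home team offers 300 and keeps 500 − 300 = 200.
Round 1 (the away team proposes): rejecting gives the home team an expected 0.6 × 200 = 120; the away team offers that and keeps 380.

380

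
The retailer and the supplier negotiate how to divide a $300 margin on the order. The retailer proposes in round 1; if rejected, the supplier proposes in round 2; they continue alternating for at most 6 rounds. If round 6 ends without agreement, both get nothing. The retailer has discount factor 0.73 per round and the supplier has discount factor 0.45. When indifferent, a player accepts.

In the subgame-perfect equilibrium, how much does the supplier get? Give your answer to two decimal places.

62.99

Round 6 (the supplier proposes): the retailer will accept anything ≥ 0, so the supplier offers 0 and keeps 300.
Round 5 (the retailer proposes): the supplier can get 300 next round, worth 0.45 × 300 = 135 now; the retailer offers that and keeps 165.
Round 4 (the supplier proposes): the retailer can get 165 next round, worth 0.73 × 165 = 120.45 now. The supplier offers 120.45 and keeps 300 − 120.45 = 179.55.
Round 3 (the retailer proposes): the supplier can get 179.55 next round, worth 0.45 × 179.55 = 80.7975 now; the retailer offers that and keeps 219.2025.
Round 2 (the supplier proposes): the retailer can get 219.2025 next round, worth 0.73 × 219.2025 = 160.017825 now, so the supplier offers 160.017825, keeping 139.982175.
Round 1 (the retailer proposes): the supplier can get 139.982175 next round, worth 0.45 × 139.982175 = 62.99197875 now. The retailer offers 62.99197875 and keeps 300 − 62.99197875 = 237.00802125.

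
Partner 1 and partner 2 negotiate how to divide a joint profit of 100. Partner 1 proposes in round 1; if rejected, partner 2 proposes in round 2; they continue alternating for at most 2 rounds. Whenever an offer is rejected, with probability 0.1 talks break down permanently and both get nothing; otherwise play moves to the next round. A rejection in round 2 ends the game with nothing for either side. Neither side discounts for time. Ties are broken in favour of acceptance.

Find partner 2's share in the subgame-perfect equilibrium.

Round 2 (partner 2 proposes): partner 1 will accept anything ≥ 0, so partner 2 offers 0 and keeps 100.
Round 1 (partner 1 proposes): rejecting gives partner 2 an expected 0.9 × 100 = 90. Partner 1 offers 90 and keeps 100 − 90 = 10.

90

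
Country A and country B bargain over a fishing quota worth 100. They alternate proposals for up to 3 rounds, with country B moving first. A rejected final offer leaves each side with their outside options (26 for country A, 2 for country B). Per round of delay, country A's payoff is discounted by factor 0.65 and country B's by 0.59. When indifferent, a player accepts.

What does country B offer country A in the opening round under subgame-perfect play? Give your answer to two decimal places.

36.62

Round 3 (country B proposes): country A gets 26 if talks fail, so country B offers 26 and keeps 74.
Round 2 (country A proposes): country B can get 74 next round, worth 0.59 × 74 = 43.66 now; country A offers that and keeps 56.34.
Round 1 (country B proposes): country A can get 56.34 next round, worth 0.65 × 56.34 = 36.621 now, so country B offers 36.621, keeping 63.379.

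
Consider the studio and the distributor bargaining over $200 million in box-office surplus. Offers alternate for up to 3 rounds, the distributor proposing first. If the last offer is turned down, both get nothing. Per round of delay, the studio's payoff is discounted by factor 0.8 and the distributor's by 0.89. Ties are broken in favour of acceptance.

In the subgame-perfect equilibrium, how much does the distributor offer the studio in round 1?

By backward induction:
Round 3 (the distributor proposes): the studio will accept anything ≥ 0, so the distributor offers 0 and keeps 200.
Round 2 (the studio proposes): the distributor can get 200 next round, worth 0.89 × 200 = 178 now. The studio offers 178 and keeps 200 − 178 = 22.
Round 1 (the distributor proposes): the studio can get 22 next round, worth 0.8 × 22 = 17.6 now; the distributor offers that and keeps 182.4.

17.6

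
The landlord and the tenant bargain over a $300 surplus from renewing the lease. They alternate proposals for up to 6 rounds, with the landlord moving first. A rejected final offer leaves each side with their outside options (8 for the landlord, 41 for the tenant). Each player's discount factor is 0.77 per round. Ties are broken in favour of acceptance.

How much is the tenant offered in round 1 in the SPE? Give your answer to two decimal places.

Round 6 (the tenant proposes): the landlord gets 8 if talks fail, so the tenant offers 8 and keeps 292.
Round 5 (the landlord proposes): the tenant can get 292 next round, worth 0.77 × 292 = 224.84 now; the landlord offers that and keeps 75.16.
Round 4 (the tenant proposes): the landlord can get 75.16 next round, worth 0.77 × 75.16 = 57.8732 now, so the tenant offers 57.8732, keeping 242.1268.
Round 3 (the landlord proposes): the tenant can get 242.1268 next round, worth 0.77 × 242.1268 = 186.437636 now; the landlord offers that and keeps 113.562364.
Round 2 (the tenant proposes): the landlord can get 113.562364 next round, worth 0.77 × 113.562364 = 87.44302028 now; the tenant offers that and keeps 212.55697972.
Round 1 (the landlord proposes): the tenant can get 212.55697972 next round, worth 0.77 × 212.55697972 = 163.6688743844 now; the landlord offers that and keeps 136.3311256156.

163.67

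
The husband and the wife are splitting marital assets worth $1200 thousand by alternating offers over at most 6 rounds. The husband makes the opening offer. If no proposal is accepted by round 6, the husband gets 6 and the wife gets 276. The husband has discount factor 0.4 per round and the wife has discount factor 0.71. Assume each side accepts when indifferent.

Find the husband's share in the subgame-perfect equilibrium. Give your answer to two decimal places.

Work backward from the last round.
Round 6 (the wife proposes): the husband gets 6 if talks fail, so the wife offers 6 and keeps 1194.
Round 5 (the husband proposes): the wife can get 1194 next round, worth 0.71 × 1194 = 847.74 now, so the husband offers 847.74, keeping 352.26.
Round 4 (the wife proposes): the husband can get 352.26 next round, worth 0.4 × 352.26 = 140.904 now; the wife offers that and keeps 1059.096.
Round 3 (the husband proposes): the wife can get 1059.096 next round, worth 0.71 × 1059.096 = 751.95816 now, so the husband offers 751.95816, keeping 448.04184.
Round 2 (the wife proposes): the husband can get 448.04184 next round, worth 0.4 × 448.04184 = 179.216736 now; the wife offers that and keeps 1020.783264.
Round 1 (the husband proposes): the wife can get 1020.783264 next round, worth 0.71 × 1020.783264 = 724.75611744 now; the husband offers that and keeps 475.24388256.

475.24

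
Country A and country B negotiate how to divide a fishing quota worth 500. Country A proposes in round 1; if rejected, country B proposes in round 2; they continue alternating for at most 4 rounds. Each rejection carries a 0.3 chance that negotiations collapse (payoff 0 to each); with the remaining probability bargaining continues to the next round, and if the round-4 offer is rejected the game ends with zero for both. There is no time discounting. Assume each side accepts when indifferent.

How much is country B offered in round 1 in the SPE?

Round 4 (country B proposes): country A will accept anything ≥ 0, so country B offers 0 and keeps 500.
Round 3 (country A proposes): rejecting gives country B an expected 0.7 × 500 = 350; country A offers that and keeps 150.
Round 2 (country B proposes): rejecting gives country A an expected 0.7 × 150 = 105. Country B offers 105 and keeps 500 − 105 = 395.
Round 1 (country A proposes): rejecting gives country B an expected 0.7 × 395 = 276.5; country A offers that and keeps 223.5.

276.5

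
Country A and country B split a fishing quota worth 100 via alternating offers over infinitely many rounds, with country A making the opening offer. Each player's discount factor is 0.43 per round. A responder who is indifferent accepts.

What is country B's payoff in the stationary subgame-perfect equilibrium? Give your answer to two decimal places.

When country A proposes, country B accepts any offer worth at least 0.43 times what country B would get by proposing next round; and vice versa.
This gives x = 100 − 0.43y and y = 100 − 0.43x, where x and y are each side's share when it proposes.
Hence (1 − 0.43·0.43)x = 100(1 − 0.43), i.e. 0.8151·x = 57.
x ≈ 69.9301; country B's share is 100 − x ≈ 30.0699.

30.07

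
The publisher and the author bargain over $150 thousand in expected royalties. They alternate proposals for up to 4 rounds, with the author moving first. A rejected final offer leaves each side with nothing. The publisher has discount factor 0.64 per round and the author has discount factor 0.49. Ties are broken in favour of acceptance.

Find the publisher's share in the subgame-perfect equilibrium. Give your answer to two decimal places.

Round 4 (the publisher proposes): the author will accept anything ≥ 0, so the publisher offers 0 and keeps 150.
Round 3 (the author proposes): the publisher can get 150 next round, worth 0.64 × 150 = 96 now. The author offers 96 and keeps 150 − 96 = 54.
Round 2 (the publisher proposes): the author can get 54 next round, worth 0.49 × 54 = 26.46 now. The publisher offers 26.46 and keeps 150 − 26.46 = 123.54.
Round 1 (the author proposes): the publisher can get 123.54 next round, worth 0.64 × 123.54 = 79.0656 now; the author offers that and keeps 70.9344.

79.07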